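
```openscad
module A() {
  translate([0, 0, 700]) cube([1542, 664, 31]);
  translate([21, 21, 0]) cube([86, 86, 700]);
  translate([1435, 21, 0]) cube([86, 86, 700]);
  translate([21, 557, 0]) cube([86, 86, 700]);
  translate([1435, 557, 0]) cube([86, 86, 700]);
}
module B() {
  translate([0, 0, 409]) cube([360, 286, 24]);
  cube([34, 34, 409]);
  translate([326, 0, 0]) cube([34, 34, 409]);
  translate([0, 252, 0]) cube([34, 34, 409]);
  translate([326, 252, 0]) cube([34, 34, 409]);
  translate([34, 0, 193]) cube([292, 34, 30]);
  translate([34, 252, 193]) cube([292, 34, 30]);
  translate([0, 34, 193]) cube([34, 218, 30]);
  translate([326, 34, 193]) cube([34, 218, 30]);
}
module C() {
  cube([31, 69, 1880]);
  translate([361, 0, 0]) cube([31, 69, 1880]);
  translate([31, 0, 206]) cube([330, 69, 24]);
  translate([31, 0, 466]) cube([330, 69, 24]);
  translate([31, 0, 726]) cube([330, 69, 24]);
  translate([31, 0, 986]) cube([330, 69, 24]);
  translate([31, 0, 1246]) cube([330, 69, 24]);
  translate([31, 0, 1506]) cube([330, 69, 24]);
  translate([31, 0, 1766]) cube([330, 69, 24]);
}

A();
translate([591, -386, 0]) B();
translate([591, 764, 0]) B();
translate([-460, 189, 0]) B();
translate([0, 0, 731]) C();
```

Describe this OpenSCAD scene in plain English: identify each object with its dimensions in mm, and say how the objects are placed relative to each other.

A is a rectangular dining table. The top is 1542×664×31 mm with its upper surface at z = 731 mm. It stands on four 86×86 mm square legs, each inset 21 mm from the nearest pair of top edges, running from the floor to the underside of the top.

B is a four-legged stool. The seat is a 360×286×24 mm slab whose top surface is at z = 433 mm; four square legs, each 34×34 mm in cross-section, run from the floor (z = 0) to the underside of the seat, each flush with a corner of the seat. Four stretchers, 34 mm wide and 30 mm tall, connect adjacent legs with their undersides at z = 193 mm, each running between the inner faces of the legs it joins and aligned with the legs' outer faces on the other axis.

C is a straight ladder. Two 31×69 mm vertical rails, 1880 mm tall, stand 392 mm apart (outside-to-outside) with their front faces coplanar on the −y side. 7 rungs, each 69 mm deep and 24 mm tall, span between the inner faces of the rails, front faces flush with the rails. The lowest rung's underside is at z = 206 mm and rungs are spaced 260 mm apart (underside to underside).

Three stools sit around the table at the −y, +y, −x sides. The ladder is on top of the table.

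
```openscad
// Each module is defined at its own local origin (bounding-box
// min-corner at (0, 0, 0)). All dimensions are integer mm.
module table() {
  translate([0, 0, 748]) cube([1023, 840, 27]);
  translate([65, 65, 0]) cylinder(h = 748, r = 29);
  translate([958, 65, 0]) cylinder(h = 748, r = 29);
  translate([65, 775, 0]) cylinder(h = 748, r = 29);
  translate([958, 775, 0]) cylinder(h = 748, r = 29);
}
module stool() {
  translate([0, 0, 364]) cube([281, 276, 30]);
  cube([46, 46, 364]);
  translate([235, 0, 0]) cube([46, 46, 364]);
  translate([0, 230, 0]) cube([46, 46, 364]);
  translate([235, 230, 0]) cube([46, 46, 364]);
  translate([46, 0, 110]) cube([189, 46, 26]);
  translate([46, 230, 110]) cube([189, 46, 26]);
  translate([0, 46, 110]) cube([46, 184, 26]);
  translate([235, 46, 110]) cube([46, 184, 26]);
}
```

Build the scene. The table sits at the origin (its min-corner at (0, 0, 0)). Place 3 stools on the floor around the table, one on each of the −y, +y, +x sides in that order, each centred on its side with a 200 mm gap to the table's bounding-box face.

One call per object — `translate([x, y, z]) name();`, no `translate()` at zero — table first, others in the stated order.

table();
translate([371, -476, 0]) stool();
translate([371, 1040, 0]) stool();
translate([1223, 282, 0]) stool();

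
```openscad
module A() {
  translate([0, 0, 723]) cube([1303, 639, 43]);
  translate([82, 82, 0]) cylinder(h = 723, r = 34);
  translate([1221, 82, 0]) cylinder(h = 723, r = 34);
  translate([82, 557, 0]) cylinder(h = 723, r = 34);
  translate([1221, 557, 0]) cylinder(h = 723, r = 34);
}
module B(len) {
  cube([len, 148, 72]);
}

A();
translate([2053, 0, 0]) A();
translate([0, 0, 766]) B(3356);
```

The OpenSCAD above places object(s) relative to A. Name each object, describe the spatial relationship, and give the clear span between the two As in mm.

Second table starts at x = 2053; first ends at x = 1303; clear span = 2053 − 1303 = 750 mm.

A is a table. B is a beam. A beam spans the tops of two tables. The clear span between the two tables is 750 mm.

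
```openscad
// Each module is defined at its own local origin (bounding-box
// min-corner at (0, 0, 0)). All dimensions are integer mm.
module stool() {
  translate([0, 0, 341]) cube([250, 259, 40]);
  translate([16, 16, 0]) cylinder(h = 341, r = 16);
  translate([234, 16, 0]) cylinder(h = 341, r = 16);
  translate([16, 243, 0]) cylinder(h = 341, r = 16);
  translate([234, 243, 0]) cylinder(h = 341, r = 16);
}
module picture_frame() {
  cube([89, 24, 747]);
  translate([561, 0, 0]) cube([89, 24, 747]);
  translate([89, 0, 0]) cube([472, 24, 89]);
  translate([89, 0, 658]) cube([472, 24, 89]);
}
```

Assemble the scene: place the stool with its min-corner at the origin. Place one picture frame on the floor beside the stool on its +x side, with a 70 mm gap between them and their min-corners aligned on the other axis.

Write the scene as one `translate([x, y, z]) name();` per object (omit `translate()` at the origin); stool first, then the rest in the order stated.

stool();
translate([320, 0, 0]) picture_frame();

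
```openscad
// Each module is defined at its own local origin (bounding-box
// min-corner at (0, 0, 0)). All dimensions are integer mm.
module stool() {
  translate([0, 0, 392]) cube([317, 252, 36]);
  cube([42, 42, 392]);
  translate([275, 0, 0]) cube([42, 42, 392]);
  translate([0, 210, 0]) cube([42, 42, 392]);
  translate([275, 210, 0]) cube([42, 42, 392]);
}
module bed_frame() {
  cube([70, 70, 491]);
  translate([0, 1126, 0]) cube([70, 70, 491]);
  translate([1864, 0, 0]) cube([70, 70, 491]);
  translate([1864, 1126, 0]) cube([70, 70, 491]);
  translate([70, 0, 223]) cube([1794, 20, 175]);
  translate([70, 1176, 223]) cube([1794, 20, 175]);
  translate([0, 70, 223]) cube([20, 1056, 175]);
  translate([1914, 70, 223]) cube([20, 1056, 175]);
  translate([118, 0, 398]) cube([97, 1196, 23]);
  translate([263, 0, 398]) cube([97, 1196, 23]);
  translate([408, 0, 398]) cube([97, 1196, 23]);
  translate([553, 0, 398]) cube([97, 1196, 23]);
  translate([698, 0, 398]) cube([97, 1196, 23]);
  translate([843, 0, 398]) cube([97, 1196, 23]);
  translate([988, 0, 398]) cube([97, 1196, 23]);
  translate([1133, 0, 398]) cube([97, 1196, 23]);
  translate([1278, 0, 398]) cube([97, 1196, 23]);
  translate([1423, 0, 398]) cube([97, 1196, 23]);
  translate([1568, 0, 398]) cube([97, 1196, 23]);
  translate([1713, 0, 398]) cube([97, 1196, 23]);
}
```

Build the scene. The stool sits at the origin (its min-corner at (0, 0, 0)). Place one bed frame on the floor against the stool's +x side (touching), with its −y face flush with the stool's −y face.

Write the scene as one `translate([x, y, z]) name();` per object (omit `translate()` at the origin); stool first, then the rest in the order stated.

stool();
translate([317, 0, 0]) bed_frame();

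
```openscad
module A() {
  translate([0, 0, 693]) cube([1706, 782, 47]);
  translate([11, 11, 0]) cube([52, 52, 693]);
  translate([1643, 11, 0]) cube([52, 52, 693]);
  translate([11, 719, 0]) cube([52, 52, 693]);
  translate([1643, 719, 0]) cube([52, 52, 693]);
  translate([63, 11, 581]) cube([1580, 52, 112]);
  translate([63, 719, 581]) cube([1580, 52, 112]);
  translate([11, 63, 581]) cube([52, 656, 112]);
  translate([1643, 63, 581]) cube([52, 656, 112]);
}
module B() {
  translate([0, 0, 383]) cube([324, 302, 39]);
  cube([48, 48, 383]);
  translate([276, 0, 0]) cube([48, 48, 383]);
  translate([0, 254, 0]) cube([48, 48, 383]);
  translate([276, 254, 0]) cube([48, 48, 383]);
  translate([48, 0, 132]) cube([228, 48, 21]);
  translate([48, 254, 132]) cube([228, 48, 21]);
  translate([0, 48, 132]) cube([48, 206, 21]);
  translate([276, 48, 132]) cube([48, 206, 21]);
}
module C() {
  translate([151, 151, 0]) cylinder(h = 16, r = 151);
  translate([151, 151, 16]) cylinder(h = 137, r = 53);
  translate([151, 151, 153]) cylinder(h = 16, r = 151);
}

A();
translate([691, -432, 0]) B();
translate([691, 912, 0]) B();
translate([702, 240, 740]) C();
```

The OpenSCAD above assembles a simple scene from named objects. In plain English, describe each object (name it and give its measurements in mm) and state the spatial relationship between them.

A is a rectangular dining table. The top is 1706×782×47 mm with its upper surface at z = 740 mm. It stands on four 52×52 mm square legs, each inset 11 mm from the nearest pair of top edges, running from the floor to the underside of the top. Four apron rails, 52 mm thick and 112 mm tall, run between adjacent legs with their top edges flush with the underside of the top and their outer faces flush with the legs' outer faces.

B is a simple wooden stool: a rectangular seat 324 mm (x) by 302 mm (y), 39 mm thick, top face at z = 422 mm, on four square legs, each 48×48 mm in cross-section. The legs rest on z = 0, each flush with a corner of the seat. Four stretchers, 48 mm wide and 21 mm tall, connect adjacent legs with their undersides at z = 132 mm, each running between the inner faces of the legs it joins and aligned with the legs' outer faces on the other axis.

C is a spool: two coaxial disc flanges of radius 151 mm and thickness 16 mm, joined by a core cylinder of radius 53 mm and height 137 mm. The lower flange rests on z = 0 and the three cylinders share a vertical axis.

Two stools sit around the table at the −y, +y sides. The spool is on top of the table, centred.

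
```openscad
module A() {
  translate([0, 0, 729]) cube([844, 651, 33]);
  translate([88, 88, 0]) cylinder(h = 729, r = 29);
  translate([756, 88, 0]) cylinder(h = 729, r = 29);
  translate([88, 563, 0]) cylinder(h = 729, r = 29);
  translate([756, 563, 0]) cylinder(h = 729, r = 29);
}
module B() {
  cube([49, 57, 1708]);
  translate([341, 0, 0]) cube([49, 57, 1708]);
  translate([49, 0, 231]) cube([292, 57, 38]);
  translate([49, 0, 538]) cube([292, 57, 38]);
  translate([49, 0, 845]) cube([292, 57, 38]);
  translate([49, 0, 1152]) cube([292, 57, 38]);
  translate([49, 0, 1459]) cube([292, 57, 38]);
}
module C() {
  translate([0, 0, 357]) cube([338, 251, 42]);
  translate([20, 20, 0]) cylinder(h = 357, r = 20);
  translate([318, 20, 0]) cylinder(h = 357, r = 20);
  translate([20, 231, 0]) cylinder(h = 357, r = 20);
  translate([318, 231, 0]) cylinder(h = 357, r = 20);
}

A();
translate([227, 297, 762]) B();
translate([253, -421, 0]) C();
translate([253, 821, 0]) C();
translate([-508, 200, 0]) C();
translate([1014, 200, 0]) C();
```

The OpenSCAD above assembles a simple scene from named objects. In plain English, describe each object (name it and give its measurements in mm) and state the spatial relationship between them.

A is a rectangular dining table. The top is 844×651×33 mm with its upper surface at z = 762 mm. It stands on four round legs of 58 mm diameter, each leg's bounding box inset 59 mm from the nearest pair of top edges, running from the floor to the underside of the top.

B is a wooden ladder with two side rails of 49×57 mm section and 1708 mm height, set 390 mm apart overall. Between them run 5 rectangular rungs (57 mm deep, 38 mm thick), front faces flush with the rails' −y face. The bottom of the first rung is 231 mm above the floor and each subsequent rung is 307 mm higher than the one below.

C is a simple wooden stool: a rectangular seat 338 mm (x) by 251 mm (y), 42 mm thick, top face at z = 399 mm, on four round legs, each 40 mm in diameter. The legs rest on z = 0, each leg's axis is inset half a diameter from the nearest pair of seat edges (so the leg's bounding box is flush with the corner).

The ladder is on top of the table, centred. Four stools sit around the table at the −y, +y, −x, +x sides.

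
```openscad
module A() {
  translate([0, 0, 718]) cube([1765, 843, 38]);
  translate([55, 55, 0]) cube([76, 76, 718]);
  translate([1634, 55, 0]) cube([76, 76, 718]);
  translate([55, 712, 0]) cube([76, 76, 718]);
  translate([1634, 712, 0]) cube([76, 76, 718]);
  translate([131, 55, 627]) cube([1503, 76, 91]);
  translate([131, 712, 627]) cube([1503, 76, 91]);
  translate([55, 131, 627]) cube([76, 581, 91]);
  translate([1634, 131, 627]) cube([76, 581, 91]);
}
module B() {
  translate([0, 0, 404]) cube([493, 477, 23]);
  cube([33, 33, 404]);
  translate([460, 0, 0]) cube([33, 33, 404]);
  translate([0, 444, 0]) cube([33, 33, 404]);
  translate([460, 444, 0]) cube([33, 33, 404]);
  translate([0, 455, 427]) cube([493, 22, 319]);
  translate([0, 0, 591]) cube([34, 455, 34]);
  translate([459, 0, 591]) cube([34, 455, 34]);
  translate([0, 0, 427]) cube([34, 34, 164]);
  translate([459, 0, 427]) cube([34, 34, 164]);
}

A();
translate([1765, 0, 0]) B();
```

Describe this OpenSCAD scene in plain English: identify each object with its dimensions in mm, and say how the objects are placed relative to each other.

A is a table with a 1765×843 mm rectangular top, 38 mm thick, top surface at z = 756 mm, supported by four 76×76 mm square legs, each inset 55 mm from the nearest pair of top edges, running from the floor. Four apron rails, 76 mm thick and 91 mm tall, run between adjacent legs with their top edges flush with the underside of the top and their outer faces flush with the legs' outer faces.

B is a chair: 493×477 mm seat, 23 mm thick, top at z = 427 mm, on four 33 mm square corner legs flush with the seat edges. A 22 mm thick backrest slab spans the full seat width, extending 319 mm above the seat top, its back face flush with the seat's +y edge. Two armrests of 34×34 mm section run along each side from the seat's front edge to the front of the backrest, top faces 198 mm above the seat top and outer faces flush with the seat's x-edges; a 34×34 mm post under the front of each armrest stands on the seat at the front corner.

The chair is against the table's +x side, with their −y faces flush.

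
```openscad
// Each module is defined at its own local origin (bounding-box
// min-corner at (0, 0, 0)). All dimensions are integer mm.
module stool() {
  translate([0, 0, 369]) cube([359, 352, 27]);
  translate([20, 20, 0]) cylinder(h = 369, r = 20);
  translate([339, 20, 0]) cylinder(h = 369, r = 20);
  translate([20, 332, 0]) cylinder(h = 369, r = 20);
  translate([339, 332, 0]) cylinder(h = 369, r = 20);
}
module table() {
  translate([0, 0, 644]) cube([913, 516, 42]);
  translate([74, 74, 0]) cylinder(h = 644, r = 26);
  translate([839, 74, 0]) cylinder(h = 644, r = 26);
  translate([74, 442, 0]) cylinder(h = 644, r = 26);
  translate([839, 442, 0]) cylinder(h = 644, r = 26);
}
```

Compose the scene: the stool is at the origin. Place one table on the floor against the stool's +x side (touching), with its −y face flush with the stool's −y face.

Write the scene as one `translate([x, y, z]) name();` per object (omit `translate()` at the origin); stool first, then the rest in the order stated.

stool();
translate([359, 0, 0]) table();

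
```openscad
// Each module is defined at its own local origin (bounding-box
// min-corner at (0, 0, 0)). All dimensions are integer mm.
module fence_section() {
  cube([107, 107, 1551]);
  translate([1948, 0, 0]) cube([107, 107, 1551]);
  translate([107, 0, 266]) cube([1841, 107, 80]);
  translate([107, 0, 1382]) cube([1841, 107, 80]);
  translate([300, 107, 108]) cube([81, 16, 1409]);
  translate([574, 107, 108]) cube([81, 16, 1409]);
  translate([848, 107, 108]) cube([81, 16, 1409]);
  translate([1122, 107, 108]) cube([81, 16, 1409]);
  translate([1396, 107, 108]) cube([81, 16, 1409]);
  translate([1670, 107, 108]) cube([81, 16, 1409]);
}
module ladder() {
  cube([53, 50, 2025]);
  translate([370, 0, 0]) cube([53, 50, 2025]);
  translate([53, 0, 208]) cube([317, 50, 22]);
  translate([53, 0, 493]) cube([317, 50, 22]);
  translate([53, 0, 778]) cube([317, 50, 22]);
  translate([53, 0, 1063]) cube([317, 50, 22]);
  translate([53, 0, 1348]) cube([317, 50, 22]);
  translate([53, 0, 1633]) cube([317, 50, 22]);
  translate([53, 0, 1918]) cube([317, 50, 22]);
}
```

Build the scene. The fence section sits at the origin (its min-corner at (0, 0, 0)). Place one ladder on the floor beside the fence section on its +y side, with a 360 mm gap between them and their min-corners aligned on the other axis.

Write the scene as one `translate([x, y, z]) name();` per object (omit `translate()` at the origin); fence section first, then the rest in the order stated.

fence_section();
translate([0, 483, 0]) ladder();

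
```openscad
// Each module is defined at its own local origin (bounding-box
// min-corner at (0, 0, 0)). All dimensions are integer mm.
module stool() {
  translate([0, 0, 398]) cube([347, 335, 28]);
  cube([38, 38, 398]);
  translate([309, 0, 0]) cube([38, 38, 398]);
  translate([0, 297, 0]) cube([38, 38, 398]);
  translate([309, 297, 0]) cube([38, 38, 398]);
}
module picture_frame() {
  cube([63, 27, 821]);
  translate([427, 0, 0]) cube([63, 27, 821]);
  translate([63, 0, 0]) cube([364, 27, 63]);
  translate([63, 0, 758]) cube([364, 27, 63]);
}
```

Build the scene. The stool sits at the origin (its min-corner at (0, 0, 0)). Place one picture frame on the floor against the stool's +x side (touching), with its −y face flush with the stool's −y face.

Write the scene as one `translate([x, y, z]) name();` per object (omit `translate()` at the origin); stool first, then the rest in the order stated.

stool();
translate([347, 0, 0]) picture_frame();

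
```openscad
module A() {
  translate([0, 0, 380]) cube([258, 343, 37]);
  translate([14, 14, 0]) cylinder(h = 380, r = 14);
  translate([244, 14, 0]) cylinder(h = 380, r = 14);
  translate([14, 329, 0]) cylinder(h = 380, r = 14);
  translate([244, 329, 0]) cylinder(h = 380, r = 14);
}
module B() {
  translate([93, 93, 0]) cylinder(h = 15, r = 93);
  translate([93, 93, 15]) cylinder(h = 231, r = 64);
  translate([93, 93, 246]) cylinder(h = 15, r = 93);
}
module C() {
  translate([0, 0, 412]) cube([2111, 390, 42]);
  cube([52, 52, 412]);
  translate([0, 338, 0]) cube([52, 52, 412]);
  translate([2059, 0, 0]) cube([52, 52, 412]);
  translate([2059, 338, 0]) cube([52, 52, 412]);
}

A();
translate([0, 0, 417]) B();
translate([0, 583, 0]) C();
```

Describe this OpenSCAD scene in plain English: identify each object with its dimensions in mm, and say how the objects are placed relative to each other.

A is a four-legged stool. The seat is a 258×343×37 mm slab whose top surface is at z = 417 mm; four round legs, each 28 mm in diameter, run from the floor (z = 0) to the underside of the seat, each leg's axis is inset half a diameter from the nearest pair of seat edges (so the leg's bounding box is flush with the corner).

B is a spool: two coaxial disc flanges of radius 93 mm and thickness 15 mm, joined by a core cylinder of radius 64 mm and height 231 mm. The lower flange rests on z = 0 and the three cylinders share a vertical axis.

C is a long wooden bench with a 2111 mm (x) × 390 mm (y) seat, 42 mm thick, its top surface 454 mm above the floor. Four 52 mm square legs at the seat corners, flush with the edges, run from z = 0 to the seat underside.

The spool is on top of the stool. The bench is on the floor beside the stool on its +y side.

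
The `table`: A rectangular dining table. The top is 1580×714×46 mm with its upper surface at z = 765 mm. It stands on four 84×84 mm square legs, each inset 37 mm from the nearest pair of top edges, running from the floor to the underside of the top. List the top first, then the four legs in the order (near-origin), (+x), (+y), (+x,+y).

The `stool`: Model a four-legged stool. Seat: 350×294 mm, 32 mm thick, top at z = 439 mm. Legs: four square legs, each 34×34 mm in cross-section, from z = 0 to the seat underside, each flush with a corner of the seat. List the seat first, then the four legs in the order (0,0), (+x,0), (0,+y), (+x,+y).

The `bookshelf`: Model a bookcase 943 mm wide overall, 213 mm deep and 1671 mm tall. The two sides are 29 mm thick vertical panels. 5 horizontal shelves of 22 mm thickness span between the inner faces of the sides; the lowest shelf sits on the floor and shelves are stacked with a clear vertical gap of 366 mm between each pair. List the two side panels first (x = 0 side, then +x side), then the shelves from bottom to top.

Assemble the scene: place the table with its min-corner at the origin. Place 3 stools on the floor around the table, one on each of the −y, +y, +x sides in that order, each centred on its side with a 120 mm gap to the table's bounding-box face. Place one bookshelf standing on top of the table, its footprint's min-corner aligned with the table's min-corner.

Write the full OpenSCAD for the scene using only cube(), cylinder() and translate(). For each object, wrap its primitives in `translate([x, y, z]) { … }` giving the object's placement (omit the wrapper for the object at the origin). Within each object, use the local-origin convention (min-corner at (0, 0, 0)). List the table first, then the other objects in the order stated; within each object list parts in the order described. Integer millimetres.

translate([0, 0, 719]) cube([1580, 714, 46]);
translate([37, 37, 0]) cube([84, 84, 719]);
translate([1459, 37, 0]) cube([84, 84, 719]);
translate([37, 593, 0]) cube([84, 84, 719]);
translate([1459, 593, 0]) cube([84, 84, 719]);
translate([615, -414, 0]) {
  translate([0, 0, 407]) cube([350, 294, 32]);
  cube([34, 34, 407]);
  translate([316, 0, 0]) cube([34, 34, 407]);
  translate([0, 260, 0]) cube([34, 34, 407]);
  translate([316, 260, 0]) cube([34, 34, 407]);
}
translate([615, 834, 0]) {
  translate([0, 0, 407]) cube([350, 294, 32]);
  cube([34, 34, 407]);
  translate([316, 0, 0]) cube([34, 34, 407]);
  translate([0, 260, 0]) cube([34, 34, 407]);
  translate([316, 260, 0]) cube([34, 34, 407]);
}
translate([1700, 210, 0]) {
  translate([0, 0, 407]) cube([350, 294, 32]);
  cube([34, 34, 407]);
  translate([316, 0, 0]) cube([34, 34, 407]);
  translate([0, 260, 0]) cube([34, 34, 407]);
  translate([316, 260, 0]) cube([34, 34, 407]);
}
translate([0, 0, 765]) {
  cube([29, 213, 1671]);
  translate([914, 0, 0]) cube([29, 213, 1671]);
  translate([29, 0, 0]) cube([885, 213, 22]);
  translate([29, 0, 388]) cube([885, 213, 22]);
  translate([29, 0, 776]) cube([885, 213, 22]);
  translate([29, 0, 1164]) cube([885, 213, 22]);
  translate([29, 0, 1552]) cube([885, 213, 22]);
}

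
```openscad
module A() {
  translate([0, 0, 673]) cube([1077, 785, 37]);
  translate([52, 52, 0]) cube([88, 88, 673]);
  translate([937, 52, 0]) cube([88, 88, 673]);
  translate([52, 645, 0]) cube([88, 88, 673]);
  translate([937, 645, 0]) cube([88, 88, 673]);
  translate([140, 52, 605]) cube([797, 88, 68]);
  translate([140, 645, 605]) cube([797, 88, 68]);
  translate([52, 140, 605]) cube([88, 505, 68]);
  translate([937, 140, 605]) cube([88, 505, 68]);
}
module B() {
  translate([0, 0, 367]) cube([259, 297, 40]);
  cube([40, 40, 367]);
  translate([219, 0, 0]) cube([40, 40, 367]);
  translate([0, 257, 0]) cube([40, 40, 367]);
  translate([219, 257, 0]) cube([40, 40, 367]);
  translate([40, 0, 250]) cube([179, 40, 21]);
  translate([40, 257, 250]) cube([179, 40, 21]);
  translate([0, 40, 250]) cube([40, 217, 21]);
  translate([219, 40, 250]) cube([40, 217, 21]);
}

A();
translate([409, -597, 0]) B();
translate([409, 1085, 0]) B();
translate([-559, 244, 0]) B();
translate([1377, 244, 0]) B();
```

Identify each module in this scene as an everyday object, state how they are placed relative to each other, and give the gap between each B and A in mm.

Each stool's nearest face is 300 mm from the table's bounding box.

A is a table. B is a stool. Four stools sit around the table at the −y, +y, −x, +x sides. The gap between each stool and the table is 300 mm.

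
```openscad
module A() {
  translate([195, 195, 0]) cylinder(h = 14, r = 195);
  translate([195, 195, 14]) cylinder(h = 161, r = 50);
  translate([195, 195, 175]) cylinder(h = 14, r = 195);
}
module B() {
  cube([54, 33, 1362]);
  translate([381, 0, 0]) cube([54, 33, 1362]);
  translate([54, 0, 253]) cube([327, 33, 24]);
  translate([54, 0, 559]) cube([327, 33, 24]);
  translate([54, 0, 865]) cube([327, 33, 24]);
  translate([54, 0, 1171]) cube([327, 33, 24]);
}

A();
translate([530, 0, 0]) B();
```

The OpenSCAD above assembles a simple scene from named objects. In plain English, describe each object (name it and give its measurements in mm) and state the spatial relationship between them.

A is a spool: two coaxial disc flanges of radius 195 mm and thickness 14 mm, joined by a core cylinder of radius 50 mm and height 161 mm. The lower flange rests on z = 0 and the three cylinders share a vertical axis.

B is a wooden ladder with two side rails of 54×33 mm section and 1362 mm height, set 435 mm apart overall. Between them run 4 rectangular rungs (33 mm deep, 24 mm thick), front faces flush with the rails' −y face. The bottom of the first rung is 253 mm above the floor and each subsequent rung is 306 mm higher than the one below.

The ladder is on the floor beside the spool on its +x side.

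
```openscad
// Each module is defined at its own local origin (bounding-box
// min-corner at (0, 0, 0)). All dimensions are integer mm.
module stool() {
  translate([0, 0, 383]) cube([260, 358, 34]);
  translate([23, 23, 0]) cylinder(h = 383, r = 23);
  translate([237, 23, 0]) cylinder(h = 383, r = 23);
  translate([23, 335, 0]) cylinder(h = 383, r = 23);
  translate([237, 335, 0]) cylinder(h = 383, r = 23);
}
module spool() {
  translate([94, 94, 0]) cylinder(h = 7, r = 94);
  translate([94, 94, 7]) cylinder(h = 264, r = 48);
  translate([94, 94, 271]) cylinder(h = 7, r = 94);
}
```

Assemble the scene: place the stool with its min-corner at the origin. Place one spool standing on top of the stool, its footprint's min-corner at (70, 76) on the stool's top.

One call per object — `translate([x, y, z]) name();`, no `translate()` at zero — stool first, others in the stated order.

stool();
translate([70, 76, 417]) spool();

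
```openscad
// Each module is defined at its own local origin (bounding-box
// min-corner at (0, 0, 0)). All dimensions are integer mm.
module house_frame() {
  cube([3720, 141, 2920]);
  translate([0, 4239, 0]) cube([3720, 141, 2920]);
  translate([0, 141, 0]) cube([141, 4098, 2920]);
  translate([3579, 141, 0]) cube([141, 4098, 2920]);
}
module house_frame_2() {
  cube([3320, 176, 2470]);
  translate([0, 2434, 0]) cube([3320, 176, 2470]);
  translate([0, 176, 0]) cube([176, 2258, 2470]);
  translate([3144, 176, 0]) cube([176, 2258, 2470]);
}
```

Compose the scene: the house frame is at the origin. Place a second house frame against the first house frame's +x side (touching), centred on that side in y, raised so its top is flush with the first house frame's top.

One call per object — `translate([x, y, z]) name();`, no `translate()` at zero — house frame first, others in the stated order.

house_frame();
translate([3720, 885, 450]) house_frame_2();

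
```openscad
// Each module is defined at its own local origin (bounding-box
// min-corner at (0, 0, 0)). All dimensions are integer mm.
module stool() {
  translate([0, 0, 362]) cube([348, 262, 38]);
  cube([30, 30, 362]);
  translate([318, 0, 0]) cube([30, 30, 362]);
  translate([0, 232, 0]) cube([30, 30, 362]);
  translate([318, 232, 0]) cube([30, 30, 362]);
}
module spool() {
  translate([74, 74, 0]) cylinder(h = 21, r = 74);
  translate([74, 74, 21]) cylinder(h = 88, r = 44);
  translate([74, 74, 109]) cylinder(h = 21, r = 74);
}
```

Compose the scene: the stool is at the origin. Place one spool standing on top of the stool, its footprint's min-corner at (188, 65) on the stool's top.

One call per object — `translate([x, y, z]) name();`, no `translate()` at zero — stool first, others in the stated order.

stool();
translate([188, 65, 400]) spool();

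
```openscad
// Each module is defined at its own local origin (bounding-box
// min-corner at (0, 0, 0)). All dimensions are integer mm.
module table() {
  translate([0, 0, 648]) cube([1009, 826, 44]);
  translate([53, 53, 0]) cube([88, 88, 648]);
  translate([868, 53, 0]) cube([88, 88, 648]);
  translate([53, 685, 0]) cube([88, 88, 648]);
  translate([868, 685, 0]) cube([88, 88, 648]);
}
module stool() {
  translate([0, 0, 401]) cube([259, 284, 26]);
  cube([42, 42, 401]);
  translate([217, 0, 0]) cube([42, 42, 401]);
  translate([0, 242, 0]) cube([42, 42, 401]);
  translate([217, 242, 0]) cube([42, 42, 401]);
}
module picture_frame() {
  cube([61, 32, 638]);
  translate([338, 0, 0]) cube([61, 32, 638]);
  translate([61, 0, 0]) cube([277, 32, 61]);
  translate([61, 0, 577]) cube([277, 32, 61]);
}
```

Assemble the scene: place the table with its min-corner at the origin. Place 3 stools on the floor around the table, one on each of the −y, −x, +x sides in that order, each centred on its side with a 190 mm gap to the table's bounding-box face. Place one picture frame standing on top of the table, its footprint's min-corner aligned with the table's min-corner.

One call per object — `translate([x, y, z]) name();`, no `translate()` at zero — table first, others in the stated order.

table();
translate([375, -474, 0]) stool();
translate([-449, 271, 0]) stool();
translate([1199, 271, 0]) stool();
translate([0, 0, 692]) picture_frame();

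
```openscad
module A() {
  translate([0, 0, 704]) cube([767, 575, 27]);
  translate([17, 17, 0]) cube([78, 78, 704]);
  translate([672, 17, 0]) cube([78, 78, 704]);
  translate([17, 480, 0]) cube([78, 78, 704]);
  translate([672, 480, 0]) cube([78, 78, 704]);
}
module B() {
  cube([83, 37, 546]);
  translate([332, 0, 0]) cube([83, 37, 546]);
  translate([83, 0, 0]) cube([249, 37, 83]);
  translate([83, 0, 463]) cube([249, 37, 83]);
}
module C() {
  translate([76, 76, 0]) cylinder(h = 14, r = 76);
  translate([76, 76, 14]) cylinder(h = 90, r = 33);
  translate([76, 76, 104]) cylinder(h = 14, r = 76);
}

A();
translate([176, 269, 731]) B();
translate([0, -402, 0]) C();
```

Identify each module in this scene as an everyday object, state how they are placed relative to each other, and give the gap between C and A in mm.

The spool's nearest face is 250 mm from the table's −y face.

A is a table. B is a picture frame. C is a spool. The picture frame is on top of the table, centred. The spool is on the floor beside the table on its −y side. The gap between the spool and the table is 250 mm.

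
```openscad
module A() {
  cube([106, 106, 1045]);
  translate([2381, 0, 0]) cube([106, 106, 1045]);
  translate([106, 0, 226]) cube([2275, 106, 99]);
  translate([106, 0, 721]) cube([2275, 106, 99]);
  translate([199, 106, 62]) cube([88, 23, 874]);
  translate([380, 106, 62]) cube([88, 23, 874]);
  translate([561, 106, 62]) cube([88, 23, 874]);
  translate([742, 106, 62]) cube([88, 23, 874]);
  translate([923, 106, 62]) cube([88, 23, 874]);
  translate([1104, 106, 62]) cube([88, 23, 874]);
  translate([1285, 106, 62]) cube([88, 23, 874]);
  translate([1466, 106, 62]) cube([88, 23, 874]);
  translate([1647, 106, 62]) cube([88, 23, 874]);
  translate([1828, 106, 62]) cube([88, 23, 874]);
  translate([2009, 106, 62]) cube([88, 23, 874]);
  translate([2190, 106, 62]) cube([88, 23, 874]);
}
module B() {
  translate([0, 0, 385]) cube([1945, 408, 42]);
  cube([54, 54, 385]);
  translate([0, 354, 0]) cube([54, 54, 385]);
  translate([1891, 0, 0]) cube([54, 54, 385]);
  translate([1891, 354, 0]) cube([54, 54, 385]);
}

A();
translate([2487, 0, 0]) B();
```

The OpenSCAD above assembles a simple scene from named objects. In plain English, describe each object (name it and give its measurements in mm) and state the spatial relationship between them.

A is a fence section. Two 106×106 mm posts, 1045 mm tall, stand on the floor with a clear span of 2275 mm between their inner faces. Two horizontal rails of 106×99 mm section span the gap between the posts with their undersides at z = 226 mm and z = 721 mm, flush with the posts' −y face. 12 pickets, each 88 mm wide, 23 mm thick and 874 mm tall, are fixed to the +y face of the rails with their bottoms at z = 62 mm, evenly spaced across the span with equal gaps (rounded down to the nearest mm) at the −x end and between each pair — any rounding remainder accumulates at the +x end.

B is a bench: a 1945×408 mm seat slab, 42 mm thick, top at z = 427 mm, on four 54×54 mm square legs flush with the seat corners and standing on z = 0.

The bench is against the fence section's +x side, with their −y faces flush.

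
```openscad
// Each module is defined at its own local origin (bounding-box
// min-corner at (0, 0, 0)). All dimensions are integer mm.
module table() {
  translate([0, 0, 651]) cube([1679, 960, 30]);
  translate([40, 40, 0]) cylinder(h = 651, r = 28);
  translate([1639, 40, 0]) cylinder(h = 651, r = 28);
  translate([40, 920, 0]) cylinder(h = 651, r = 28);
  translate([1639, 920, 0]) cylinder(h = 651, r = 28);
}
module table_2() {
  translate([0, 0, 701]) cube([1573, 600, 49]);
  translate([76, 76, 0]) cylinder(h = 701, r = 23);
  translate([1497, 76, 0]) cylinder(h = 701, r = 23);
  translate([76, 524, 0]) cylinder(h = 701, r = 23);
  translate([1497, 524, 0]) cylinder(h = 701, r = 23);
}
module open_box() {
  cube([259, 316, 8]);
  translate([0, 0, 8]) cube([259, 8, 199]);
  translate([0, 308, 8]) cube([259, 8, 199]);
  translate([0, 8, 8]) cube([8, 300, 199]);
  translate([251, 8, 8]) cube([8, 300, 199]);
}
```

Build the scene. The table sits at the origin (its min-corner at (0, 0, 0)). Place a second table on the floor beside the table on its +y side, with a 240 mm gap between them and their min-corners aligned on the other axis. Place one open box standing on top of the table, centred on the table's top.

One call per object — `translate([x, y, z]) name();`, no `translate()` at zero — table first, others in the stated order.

table();
translate([0, 1200, 0]) table_2();
translate([710, 322, 681]) open_box();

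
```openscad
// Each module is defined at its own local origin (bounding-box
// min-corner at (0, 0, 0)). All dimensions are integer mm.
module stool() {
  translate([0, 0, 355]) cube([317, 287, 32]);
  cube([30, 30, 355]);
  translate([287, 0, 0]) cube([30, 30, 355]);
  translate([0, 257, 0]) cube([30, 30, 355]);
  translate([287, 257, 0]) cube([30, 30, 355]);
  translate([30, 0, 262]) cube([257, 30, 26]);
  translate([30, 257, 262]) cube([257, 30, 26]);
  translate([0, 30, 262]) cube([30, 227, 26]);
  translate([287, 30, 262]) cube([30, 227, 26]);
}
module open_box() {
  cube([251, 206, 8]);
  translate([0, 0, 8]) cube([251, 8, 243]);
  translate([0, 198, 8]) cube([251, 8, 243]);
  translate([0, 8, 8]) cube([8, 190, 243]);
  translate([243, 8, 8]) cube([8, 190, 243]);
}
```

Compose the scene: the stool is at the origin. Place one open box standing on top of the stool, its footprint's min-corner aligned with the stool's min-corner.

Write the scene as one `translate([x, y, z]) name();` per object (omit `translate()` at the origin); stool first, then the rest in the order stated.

stool();
translate([0, 0, 387]) open_box();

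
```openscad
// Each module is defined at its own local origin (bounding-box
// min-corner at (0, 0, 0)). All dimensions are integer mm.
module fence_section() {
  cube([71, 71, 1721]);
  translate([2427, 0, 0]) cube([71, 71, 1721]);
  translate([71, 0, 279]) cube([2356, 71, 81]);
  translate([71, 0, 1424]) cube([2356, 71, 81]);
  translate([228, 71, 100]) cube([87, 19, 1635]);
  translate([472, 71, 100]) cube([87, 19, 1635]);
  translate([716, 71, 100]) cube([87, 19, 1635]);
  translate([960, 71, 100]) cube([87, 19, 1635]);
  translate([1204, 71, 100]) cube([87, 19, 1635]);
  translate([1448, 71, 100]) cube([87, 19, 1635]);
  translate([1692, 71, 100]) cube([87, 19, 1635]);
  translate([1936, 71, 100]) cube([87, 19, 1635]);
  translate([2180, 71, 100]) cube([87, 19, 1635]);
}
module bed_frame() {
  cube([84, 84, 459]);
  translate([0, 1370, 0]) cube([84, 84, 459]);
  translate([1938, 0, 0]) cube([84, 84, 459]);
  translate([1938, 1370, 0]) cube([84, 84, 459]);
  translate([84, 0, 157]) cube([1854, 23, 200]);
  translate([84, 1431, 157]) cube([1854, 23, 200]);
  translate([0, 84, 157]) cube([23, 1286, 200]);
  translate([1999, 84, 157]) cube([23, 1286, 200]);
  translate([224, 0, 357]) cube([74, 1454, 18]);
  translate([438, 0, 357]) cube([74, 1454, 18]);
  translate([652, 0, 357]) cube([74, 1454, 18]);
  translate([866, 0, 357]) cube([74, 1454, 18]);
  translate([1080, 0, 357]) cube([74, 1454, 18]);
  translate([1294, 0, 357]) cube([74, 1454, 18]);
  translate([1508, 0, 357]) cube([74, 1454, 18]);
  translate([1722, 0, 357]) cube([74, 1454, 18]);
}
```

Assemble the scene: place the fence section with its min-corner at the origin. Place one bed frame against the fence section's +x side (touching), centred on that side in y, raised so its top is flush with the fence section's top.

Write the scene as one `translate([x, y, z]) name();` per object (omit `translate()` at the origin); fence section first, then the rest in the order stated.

fence_section();
translate([2498, -682, 1276]) bed_frame();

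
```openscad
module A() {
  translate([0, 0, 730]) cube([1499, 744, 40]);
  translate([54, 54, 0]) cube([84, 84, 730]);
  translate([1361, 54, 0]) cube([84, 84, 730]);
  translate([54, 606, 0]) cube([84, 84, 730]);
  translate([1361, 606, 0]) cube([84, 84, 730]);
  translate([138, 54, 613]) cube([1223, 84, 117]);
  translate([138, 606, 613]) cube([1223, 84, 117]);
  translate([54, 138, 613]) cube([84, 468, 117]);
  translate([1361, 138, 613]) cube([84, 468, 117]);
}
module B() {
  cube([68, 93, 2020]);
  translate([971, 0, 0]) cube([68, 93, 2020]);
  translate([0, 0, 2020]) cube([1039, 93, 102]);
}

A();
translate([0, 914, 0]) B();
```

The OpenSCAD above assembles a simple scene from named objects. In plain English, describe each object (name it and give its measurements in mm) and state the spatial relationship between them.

A is a rectangular dining table. The top is 1499×744×40 mm with its upper surface at z = 770 mm. It stands on four 84×84 mm square legs, each inset 54 mm from the nearest pair of top edges, running from the floor to the underside of the top. Four apron rails, 84 mm thick and 117 mm tall, run between adjacent legs with their top edges flush with the underside of the top and their outer faces flush with the legs' outer faces.

B is a rectangular door frame: two vertical jambs of 68×93 mm section, 2020 mm tall, with a clear opening 903 mm wide between their inner faces. A header 102 mm tall and 93 mm deep lies on top of the jambs and spans the full outside width.

The door frame is on the floor beside the table on its +y side.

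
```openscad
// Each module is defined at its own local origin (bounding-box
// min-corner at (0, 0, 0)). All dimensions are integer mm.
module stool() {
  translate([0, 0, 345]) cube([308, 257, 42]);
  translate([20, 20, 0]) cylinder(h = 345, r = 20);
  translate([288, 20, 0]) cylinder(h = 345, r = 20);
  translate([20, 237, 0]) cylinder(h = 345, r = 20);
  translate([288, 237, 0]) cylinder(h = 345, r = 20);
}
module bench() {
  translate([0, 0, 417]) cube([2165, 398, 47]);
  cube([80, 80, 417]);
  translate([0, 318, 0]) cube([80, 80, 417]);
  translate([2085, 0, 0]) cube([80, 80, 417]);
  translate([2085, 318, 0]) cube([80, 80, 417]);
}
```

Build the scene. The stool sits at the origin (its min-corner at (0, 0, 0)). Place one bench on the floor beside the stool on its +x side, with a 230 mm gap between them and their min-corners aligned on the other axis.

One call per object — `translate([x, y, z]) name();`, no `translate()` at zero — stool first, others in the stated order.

stool();
translate([538, 0, 0]) bench();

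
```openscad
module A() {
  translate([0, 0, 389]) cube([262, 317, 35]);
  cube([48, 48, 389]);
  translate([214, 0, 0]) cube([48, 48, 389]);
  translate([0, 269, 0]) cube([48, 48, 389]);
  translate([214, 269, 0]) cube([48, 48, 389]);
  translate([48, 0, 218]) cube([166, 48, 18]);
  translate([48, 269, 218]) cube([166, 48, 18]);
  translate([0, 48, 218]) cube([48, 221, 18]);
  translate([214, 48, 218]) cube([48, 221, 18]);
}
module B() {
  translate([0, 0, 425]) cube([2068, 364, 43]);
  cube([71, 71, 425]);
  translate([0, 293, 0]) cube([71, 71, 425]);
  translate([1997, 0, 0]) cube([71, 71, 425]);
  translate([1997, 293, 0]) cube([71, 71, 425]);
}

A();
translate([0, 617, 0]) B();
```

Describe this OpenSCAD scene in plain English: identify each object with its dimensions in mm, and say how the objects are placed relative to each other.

A is a four-legged stool. The seat is a 262×317×35 mm slab whose top surface is at z = 424 mm; four square legs, each 48×48 mm in cross-section, run from the floor (z = 0) to the underside of the seat, each flush with a corner of the seat. Four stretchers, 48 mm wide and 18 mm tall, connect adjacent legs with their undersides at z = 218 mm, each running between the inner faces of the legs it joins and aligned with the legs' outer faces on the other axis.

B is a bench: a 2068×364 mm seat slab, 43 mm thick, top at z = 468 mm, on four 71×71 mm square legs flush with the seat corners and standing on z = 0.

The bench is on the floor beside the stool on its +y side.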